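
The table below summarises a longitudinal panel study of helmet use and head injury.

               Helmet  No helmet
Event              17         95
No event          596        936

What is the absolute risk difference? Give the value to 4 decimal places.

Reading the table with exposure as columns: a = 17 (Helmet, case), b = 596 (Helmet, non-case), c = 95 (No helmet, case), d = 936.
Risk in exposed = 17/613 = 0.027732; risk in unexposed = 95/1031 = 0.092144.
Risk difference = 0.027732 − 0.092144 = -0.064411

-0.0644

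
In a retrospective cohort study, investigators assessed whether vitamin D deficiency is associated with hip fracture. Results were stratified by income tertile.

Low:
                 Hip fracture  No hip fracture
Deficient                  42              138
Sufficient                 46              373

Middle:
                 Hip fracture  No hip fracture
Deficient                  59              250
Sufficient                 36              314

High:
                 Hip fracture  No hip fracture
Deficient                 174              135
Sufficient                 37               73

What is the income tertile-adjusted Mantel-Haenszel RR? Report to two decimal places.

RR_MH = Σ(aᵢ·n₀ᵢ/nᵢ) / Σ(cᵢ·n₁ᵢ/nᵢ), with n₁ᵢ = aᵢ+bᵢ (exposed), n₀ᵢ = cᵢ+dᵢ (unexposed), nᵢ = n₁ᵢ+n₀ᵢ.
Stratum 1 (Low): n₁ = 180, n₀ = 419, n = 599; a·n₀/n = 42·419/599 = 29.3790; c·n₁/n = 46·180/599 = 13.8230
Stratum 2 (Middle): n₁ = 309, n₀ = 350, n = 659; a·n₀/n = 59·350/659 = 31.3354; c·n₁/n = 36·309/659 = 16.8801
Stratum 3 (High): n₁ = 309, n₀ = 110, n = 419; a·n₀/n = 174·110/419 = 45.6802; c·n₁/n = 37·309/419 = 27.2864
RR_MH = (29.3790 + 31.3354 + 45.6802) / (13.8230 + 16.8801 + 27.2864) = 106.3945 / 57.9896 = 1.83472

1.83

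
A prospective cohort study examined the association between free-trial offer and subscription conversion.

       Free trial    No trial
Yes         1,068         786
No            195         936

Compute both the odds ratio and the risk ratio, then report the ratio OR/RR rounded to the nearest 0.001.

3.521

Reading the table with exposure as columns: a = 1068 (Free trial, case), b = 195 (Free trial, non-case), c = 786 (No trial, case), d = 936.
OR = (1068·936)/(195·786) = 999648/153270 = 6.52214
Risk in exposed = 1068/1263 = 0.84561; risk in unexposed = 786/1722 = 0.45645; RR = 1.85259
OR/RR = 6.52214 / 1.85259 = 3.52056
The outcome is not rare, so the OR lies further from 1 than the RR.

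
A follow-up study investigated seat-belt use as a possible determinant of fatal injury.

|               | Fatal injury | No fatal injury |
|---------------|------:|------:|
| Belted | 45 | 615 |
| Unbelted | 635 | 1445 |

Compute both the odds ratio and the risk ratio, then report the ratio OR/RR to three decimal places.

0.746

Cells: a = 45, b = 615, c = 635, d = 1445.
OR = (45·1445)/(615·635) = 65025/390525 = 0.16651
Risk in exposed = 45/660 = 0.06818; risk in unexposed = 635/2080 = 0.30529; RR = 0.22334
OR/RR = 0.16651 / 0.22334 = 0.74554
The outcome is not rare, so the OR lies further from 1 than the RR.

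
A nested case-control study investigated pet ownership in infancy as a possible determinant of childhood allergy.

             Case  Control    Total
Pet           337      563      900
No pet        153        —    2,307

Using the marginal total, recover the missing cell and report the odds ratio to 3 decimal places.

The missing cell is in the unexposed row: 2307 − 153 = 2154.
So a = 337, b = 563, c = 153, d = 2154.
OR = (a·d)/(b·c) = (337 × 2154) / (563 × 153) = 725898 / 86139 = 8.42705

8.427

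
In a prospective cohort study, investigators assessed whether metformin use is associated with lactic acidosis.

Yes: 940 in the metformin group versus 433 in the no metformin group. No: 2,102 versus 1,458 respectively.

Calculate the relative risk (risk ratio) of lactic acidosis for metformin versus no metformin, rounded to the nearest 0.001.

From the description: a = 940, b = 2102, c = 433, d = 1458.
Risk in exposed = 940/3042 = 0.30901; risk in unexposed = 433/1891 = 0.22898.
RR = 0.30901 / 0.22898 = 1.34950
The risk among the exposed is 1.35 times that among the unexposed.

1.349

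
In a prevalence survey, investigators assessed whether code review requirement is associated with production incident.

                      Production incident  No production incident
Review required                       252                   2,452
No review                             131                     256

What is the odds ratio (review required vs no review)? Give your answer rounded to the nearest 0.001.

0.201

Cells: a = 252, b = 2452, c = 131, d = 256.
OR = (a·d)/(b·c) = (252 × 256) / (2452 × 131) = 64512 / 321212 = 0.20084
Exposure is associated with lower odds of production incident (OR = 0.20 < 1).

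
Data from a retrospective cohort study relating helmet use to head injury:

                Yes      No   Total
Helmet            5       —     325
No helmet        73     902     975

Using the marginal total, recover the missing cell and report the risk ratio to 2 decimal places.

The missing cell is in the exposed row: 325 − 5 = 320.
So a = 5, b = 320, c = 73, d = 902.
RR = [a/(a+b)] / [c/(c+d)] = (5/325) / (73/975) = 0.01538/0.07487 = 0.20548

0.21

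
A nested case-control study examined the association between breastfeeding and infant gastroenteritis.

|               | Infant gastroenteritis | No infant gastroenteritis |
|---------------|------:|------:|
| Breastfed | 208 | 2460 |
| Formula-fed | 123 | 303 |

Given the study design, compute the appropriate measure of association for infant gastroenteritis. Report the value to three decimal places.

0.208

Cells: a = 208, b = 2460, c = 123, d = 303.
This is a nested case-control study: participants were sampled on outcome status, so risks in the source population cannot be estimated directly — relative risk is not valid here. The odds ratio is the appropriate measure.
OR = (a·d)/(b·c) = (208 × 303) / (2460 × 123) = 63024 / 302580 = 0.20829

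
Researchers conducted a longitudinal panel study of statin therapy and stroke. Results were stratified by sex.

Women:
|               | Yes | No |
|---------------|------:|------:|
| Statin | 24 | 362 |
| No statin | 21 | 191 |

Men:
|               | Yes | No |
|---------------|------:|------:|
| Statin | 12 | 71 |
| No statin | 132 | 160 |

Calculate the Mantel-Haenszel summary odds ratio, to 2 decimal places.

OR_MH = Σ(aᵢdᵢ/nᵢ) / Σ(bᵢcᵢ/nᵢ), where nᵢ is the stratum total.
Stratum 1 (Women): n = 598; a·d/n = 24·191/598 = 7.6656; b·c/n = 362·21/598 = 12.7124
Stratum 2 (Men): n = 375; a·d/n = 12·160/375 = 5.1200; b·c/n = 71·132/375 = 24.9920
OR_MH = (7.6656 + 5.1200) / (12.7124 + 24.9920) = 12.7856 / 37.7044 = 0.33910

0.34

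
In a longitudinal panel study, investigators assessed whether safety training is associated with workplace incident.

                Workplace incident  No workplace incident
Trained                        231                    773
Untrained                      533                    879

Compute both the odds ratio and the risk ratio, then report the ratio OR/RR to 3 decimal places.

0.809

Cells: a = 231, b = 773, c = 533, d = 879.
OR = (231·879)/(773·533) = 203049/412009 = 0.49283
Risk in exposed = 231/1004 = 0.23008; risk in unexposed = 533/1412 = 0.37748; RR = 0.60952
OR/RR = 0.49283 / 0.60952 = 0.80855
The outcome is not rare, so the OR lies further from 1 than the RR.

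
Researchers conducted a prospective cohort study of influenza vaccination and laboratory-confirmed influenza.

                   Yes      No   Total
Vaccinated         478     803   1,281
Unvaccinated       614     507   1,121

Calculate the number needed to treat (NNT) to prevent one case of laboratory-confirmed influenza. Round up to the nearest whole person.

6

Risk in treated group = 478/1281 = 0.37315; risk in control = 614/1121 = 0.54773.
Absolute risk reduction = 0.54773 − 0.37315 = 0.17458
NNT = 1 / ARR = 1 / 0.17458 = 5.728 → round up → 6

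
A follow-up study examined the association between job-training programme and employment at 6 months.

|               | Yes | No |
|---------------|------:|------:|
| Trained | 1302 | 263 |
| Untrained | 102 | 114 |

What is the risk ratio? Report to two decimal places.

Cells: a = 1302, b = 263, c = 102, d = 114.
Risk in exposed = 1302/1565 = 0.83195; risk in unexposed = 102/216 = 0.47222.
RR = 0.83195 / 0.47222 = 1.76177
The risk among the exposed is 1.76 times that among the unexposed.

1.76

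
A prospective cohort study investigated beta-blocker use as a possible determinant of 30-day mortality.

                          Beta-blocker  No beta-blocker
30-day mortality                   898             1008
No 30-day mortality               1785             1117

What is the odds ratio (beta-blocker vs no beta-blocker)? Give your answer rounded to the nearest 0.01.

0.56

Reading the table with exposure as columns: a = 898 (Beta-blocker, case), b = 1785 (Beta-blocker, non-case), c = 1008 (No beta-blocker, case), d = 1117.
OR = (a·d)/(b·c) = (898 × 1117) / (1785 × 1008) = 1003066 / 1799280 = 0.55748
Exposure is associated with lower odds of 30-day mortality (OR = 0.56 < 1).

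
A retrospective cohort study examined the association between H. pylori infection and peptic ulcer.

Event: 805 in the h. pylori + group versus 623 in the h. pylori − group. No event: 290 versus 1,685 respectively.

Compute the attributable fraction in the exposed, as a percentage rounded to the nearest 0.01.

From the description: a = 805, b = 290, c = 623, d = 1685.
Risk in exposed = 805/1095 = 0.73516; risk in unexposed = 623/2308 = 0.26993.
RR = 0.73516/0.26993 = 2.72351
AR% = (RR − 1)/RR × 100 = (2.72351 − 1)/2.72351 × 100 = 63.2827%

63.28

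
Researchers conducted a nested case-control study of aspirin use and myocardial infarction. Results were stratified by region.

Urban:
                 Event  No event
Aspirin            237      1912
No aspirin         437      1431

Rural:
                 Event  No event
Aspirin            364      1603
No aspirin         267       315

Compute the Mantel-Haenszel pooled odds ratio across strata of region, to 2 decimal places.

OR_MH = Σ(aᵢdᵢ/nᵢ) / Σ(bᵢcᵢ/nᵢ), where nᵢ is the stratum total.
Stratum 1 (Urban): n = 4017; a·d/n = 237·1431/4017 = 84.4279; b·c/n = 1912·437/4017 = 208.0020
Stratum 2 (Rural): n = 2549; a·d/n = 364·315/2549 = 44.9823; b·c/n = 1603·267/2549 = 167.9094
OR_MH = (84.4279 + 44.9823) / (208.0020 + 167.9094) = 129.4103 / 375.9114 = 0.34426

0.34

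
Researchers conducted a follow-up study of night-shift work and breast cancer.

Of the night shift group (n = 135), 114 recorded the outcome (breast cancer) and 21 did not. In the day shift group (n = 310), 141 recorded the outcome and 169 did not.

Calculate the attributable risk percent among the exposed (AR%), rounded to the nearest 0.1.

46.1

From the description: a = 114, b = 21, c = 141, d = 169.
Risk in exposed = 114/135 = 0.84444; risk in unexposed = 141/310 = 0.45484.
RR = 0.84444/0.45484 = 1.85658
AR% = (RR − 1)/RR × 100 = (1.85658 − 1)/1.85658 × 100 = 46.1375%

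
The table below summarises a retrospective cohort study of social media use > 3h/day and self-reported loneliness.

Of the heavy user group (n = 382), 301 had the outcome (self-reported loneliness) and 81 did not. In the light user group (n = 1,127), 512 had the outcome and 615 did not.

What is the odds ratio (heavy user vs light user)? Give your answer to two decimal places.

4.46

From the description: a = 301, b = 81, c = 512, d = 615.
OR = (a·d)/(b·c) = (301 × 615) / (81 × 512) = 185115 / 41472 = 4.46361
The odds of self-reported loneliness are about 4.46 times as high in the heavy user group.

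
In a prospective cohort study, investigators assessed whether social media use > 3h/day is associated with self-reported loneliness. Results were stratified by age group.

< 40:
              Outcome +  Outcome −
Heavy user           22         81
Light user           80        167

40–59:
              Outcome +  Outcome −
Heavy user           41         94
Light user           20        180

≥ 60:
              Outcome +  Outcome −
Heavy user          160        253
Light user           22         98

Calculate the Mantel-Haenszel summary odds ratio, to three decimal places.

1.792

OR_MH = Σ(aᵢdᵢ/nᵢ) / Σ(bᵢcᵢ/nᵢ), where nᵢ is the stratum total.
Stratum 1 (< 40): n = 350; a·d/n = 22·167/350 = 10.4971; b·c/n = 81·80/350 = 18.5143
Stratum 2 (40–59): n = 335; a·d/n = 41·180/335 = 22.0299; b·c/n = 94·20/335 = 5.6119
Stratum 3 (≥ 60): n = 533; a·d/n = 160·98/533 = 29.4184; b·c/n = 253·22/533 = 10.4428
OR_MH = (10.4971 + 22.0299 + 29.4184) / (18.5143 + 5.6119 + 10.4428) = 61.9454 / 34.5690 = 1.79193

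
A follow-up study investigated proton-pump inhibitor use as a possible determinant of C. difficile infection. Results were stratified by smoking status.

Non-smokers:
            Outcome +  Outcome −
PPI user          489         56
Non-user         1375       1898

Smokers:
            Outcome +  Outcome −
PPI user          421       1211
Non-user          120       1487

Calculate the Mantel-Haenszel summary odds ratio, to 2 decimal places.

OR_MH = Σ(aᵢdᵢ/nᵢ) / Σ(bᵢcᵢ/nᵢ), where nᵢ is the stratum total.
Stratum 1 (Non-smokers): n = 3818; a·d/n = 489·1898/3818 = 243.0911; b·c/n = 56·1375/3818 = 20.1676
Stratum 2 (Smokers): n = 3239; a·d/n = 421·1487/3239 = 193.2779; b·c/n = 1211·120/3239 = 44.8657
OR_MH = (243.0911 + 193.2779) / (20.1676 + 44.8657) = 436.3690 / 65.0333 = 6.70993

6.71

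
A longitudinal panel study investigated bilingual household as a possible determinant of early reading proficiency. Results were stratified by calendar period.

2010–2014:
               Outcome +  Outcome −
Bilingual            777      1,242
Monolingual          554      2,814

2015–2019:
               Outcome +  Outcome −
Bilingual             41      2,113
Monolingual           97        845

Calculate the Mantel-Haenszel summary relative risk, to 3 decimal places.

1.811

RR_MH = Σ(aᵢ·n₀ᵢ/nᵢ) / Σ(cᵢ·n₁ᵢ/nᵢ), with n₁ᵢ = aᵢ+bᵢ (exposed), n₀ᵢ = cᵢ+dᵢ (unexposed), nᵢ = n₁ᵢ+n₀ᵢ.
Stratum 1 (2010–2014): n₁ = 2019, n₀ = 3368, n = 5387; a·n₀/n = 777·3368/5387 = 485.7873; c·n₁/n = 554·2019/5387 = 207.6343
Stratum 2 (2015–2019): n₁ = 2154, n₀ = 942, n = 3096; a·n₀/n = 41·942/3096 = 12.4748; c·n₁/n = 97·2154/3096 = 67.4864
RR_MH = (485.7873 + 12.4748) / (207.6343 + 67.4864) = 498.2621 / 275.1207 = 1.81107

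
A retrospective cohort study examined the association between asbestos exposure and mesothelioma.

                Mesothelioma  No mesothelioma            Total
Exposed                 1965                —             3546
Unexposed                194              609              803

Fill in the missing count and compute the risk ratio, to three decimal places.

2.294

The missing cell is in the exposed row: 3546 − 1965 = 1581.
So a = 1965, b = 1581, c = 194, d = 609.
RR = [a/(a+b)] / [c/(c+d)] = (1965/3546) / (194/803) = 0.55415/0.24159 = 2.29371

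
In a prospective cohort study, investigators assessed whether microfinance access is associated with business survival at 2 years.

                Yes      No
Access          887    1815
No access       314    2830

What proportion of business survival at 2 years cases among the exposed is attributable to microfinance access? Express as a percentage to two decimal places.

Cells: a = 887, b = 1815, c = 314, d = 2830.
Risk in exposed = 887/2702 = 0.32828; risk in unexposed = 314/3144 = 0.09987.
RR = 0.32828/0.09987 = 3.28694
AR% = (RR − 1)/RR × 100 = (3.28694 − 1)/3.28694 × 100 = 69.5765%

69.58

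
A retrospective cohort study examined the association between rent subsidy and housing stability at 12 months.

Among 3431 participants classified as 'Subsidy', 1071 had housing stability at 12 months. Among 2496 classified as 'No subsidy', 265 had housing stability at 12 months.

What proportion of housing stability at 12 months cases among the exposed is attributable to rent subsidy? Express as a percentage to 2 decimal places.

65.99

From the description: a = 1071, b = 2360, c = 265, d = 2231.
Risk in exposed = 1071/3431 = 0.31215; risk in unexposed = 265/2496 = 0.10617.
RR = 0.31215/0.10617 = 2.94014
AR% = (RR − 1)/RR × 100 = (2.94014 − 1)/2.94014 × 100 = 65.9880%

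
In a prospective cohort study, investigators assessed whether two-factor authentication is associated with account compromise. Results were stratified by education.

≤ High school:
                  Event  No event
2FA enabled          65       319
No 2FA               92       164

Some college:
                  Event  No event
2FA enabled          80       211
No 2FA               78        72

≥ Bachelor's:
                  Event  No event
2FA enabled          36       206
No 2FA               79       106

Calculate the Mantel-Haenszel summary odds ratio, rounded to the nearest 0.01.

0.32

OR_MH = Σ(aᵢdᵢ/nᵢ) / Σ(bᵢcᵢ/nᵢ), where nᵢ is the stratum total.
Stratum 1 (≤ High school): n = 640; a·d/n = 65·164/640 = 16.6562; b·c/n = 319·92/640 = 45.8563
Stratum 2 (Some college): n = 441; a·d/n = 80·72/441 = 13.0612; b·c/n = 211·78/441 = 37.3197
Stratum 3 (≥ Bachelor's): n = 427; a·d/n = 36·106/427 = 8.9368; b·c/n = 206·79/427 = 38.1124
OR_MH = (16.6562 + 13.0612 + 8.9368) / (45.8563 + 37.3197 + 38.1124) = 38.6542 / 121.2884 = 0.31870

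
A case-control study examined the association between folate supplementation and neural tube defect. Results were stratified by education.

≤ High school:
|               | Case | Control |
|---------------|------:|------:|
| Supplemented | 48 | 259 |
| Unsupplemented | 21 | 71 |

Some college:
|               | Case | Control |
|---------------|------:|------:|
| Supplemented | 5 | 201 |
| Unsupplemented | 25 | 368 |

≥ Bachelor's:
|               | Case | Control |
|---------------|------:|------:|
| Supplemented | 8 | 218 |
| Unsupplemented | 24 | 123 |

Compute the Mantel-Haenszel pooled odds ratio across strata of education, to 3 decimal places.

OR_MH = Σ(aᵢdᵢ/nᵢ) / Σ(bᵢcᵢ/nᵢ), where nᵢ is the stratum total.
Stratum 1 (≤ High school): n = 399; a·d/n = 48·71/399 = 8.5414; b·c/n = 259·21/399 = 13.6316
Stratum 2 (Some college): n = 599; a·d/n = 5·368/599 = 3.0718; b·c/n = 201·25/599 = 8.3890
Stratum 3 (≥ Bachelor's): n = 373; a·d/n = 8·123/373 = 2.6381; b·c/n = 218·24/373 = 14.0268
OR_MH = (8.5414 + 3.0718 + 2.6381) / (13.6316 + 8.3890 + 14.0268) = 14.2512 / 36.0474 = 0.39535

0.395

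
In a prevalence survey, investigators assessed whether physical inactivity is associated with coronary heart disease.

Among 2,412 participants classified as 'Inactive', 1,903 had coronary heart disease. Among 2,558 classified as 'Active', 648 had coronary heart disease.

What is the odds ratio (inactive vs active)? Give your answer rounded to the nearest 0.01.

From the description: a = 1903, b = 509, c = 648, d = 1910.
OR = (a·d)/(b·c) = (1903 × 1910) / (509 × 648) = 3634730 / 329832 = 11.01994
The odds of coronary heart disease are about 11.02 times as high in the inactive group.

11.02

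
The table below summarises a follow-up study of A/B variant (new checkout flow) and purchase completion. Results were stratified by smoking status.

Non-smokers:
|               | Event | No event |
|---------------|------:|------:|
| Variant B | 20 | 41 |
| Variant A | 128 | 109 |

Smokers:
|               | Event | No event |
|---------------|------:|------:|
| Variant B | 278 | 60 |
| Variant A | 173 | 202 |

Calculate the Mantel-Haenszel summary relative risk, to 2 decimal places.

RR_MH = Σ(aᵢ·n₀ᵢ/nᵢ) / Σ(cᵢ·n₁ᵢ/nᵢ), with n₁ᵢ = aᵢ+bᵢ (exposed), n₀ᵢ = cᵢ+dᵢ (unexposed), nᵢ = n₁ᵢ+n₀ᵢ.
Stratum 1 (Non-smokers): n₁ = 61, n₀ = 237, n = 298; a·n₀/n = 20·237/298 = 15.9060; c·n₁/n = 128·61/298 = 26.2013
Stratum 2 (Smokers): n₁ = 338, n₀ = 375, n = 713; a·n₀/n = 278·375/713 = 146.2132; c·n₁/n = 173·338/713 = 82.0112
RR_MH = (15.9060 + 146.2132) / (26.2013 + 82.0112) = 162.1192 / 108.2126 = 1.49816

1.50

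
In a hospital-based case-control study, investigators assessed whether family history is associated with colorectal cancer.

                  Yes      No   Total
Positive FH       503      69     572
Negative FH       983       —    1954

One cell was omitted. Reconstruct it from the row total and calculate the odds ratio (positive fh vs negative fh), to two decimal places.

7.20

The missing cell is in the unexposed row: 1954 − 983 = 971.
So a = 503, b = 69, c = 983, d = 971.
OR = (a·d)/(b·c) = (503 × 971) / (69 × 983) = 488413 / 67827 = 7.20086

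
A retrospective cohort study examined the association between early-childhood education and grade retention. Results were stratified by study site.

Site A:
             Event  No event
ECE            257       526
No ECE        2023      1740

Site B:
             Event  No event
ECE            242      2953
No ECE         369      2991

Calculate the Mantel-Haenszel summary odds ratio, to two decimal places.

OR_MH = Σ(aᵢdᵢ/nᵢ) / Σ(bᵢcᵢ/nᵢ), where nᵢ is the stratum total.
Stratum 1 (Site A): n = 4546; a·d/n = 257·1740/4546 = 98.3678; b·c/n = 526·2023/4546 = 234.0735
Stratum 2 (Site B): n = 6555; a·d/n = 242·2991/6555 = 110.4229; b·c/n = 2953·369/6555 = 166.2330
OR_MH = (98.3678 + 110.4229) / (234.0735 + 166.2330) = 208.7907 / 400.3064 = 0.52158

0.52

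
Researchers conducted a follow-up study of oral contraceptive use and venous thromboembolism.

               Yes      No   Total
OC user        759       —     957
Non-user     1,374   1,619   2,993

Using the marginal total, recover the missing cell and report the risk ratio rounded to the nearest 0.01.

1.73

The missing cell is in the exposed row: 957 − 759 = 198.
So a = 759, b = 198, c = 1374, d = 1619.
RR = [a/(a+b)] / [c/(c+d)] = (759/957) / (1374/2993) = 0.79310/0.45907 = 1.72763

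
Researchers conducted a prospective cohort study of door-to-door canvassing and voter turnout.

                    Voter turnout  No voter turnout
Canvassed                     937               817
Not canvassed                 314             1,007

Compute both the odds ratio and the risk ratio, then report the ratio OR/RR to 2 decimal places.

1.64

Cells: a = 937, b = 817, c = 314, d = 1007.
OR = (937·1007)/(817·314) = 943559/256538 = 3.67805
Risk in exposed = 937/1754 = 0.53421; risk in unexposed = 314/1321 = 0.23770; RR = 2.24741
OR/RR = 3.67805 / 2.24741 = 1.63657
The outcome is not rare, so the OR lies further from 1 than the RR.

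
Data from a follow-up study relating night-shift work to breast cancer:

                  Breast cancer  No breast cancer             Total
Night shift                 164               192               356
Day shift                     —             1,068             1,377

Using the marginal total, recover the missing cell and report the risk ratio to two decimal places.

2.05

The missing cell is in the unexposed row: 1377 − 1068 = 309.
So a = 164, b = 192, c = 309, d = 1068.
RR = [a/(a+b)] / [c/(c+d)] = (164/356) / (309/1377) = 0.46067/0.22440 = 2.05291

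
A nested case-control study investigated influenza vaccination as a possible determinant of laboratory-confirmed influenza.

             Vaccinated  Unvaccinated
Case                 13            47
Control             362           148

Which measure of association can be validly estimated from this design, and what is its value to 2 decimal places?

Reading the table with exposure as columns: a = 13 (Vaccinated, case), b = 362 (Vaccinated, non-case), c = 47 (Unvaccinated, case), d = 148.
This is a nested case-control study: participants were sampled on outcome status, so risks in the source population cannot be estimated directly — relative risk is not valid here. The odds ratio is the appropriate measure.
OR = (a·d)/(b·c) = (13 × 148) / (362 × 47) = 1924 / 17014 = 0.11308

0.11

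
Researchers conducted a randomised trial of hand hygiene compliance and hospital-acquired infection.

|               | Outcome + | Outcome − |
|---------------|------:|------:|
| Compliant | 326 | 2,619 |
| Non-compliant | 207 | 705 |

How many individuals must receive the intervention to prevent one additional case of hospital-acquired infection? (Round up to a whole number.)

Risk in treated group = 326/2945 = 0.11070; risk in control = 207/912 = 0.22697.
Absolute risk reduction = 0.22697 − 0.11070 = 0.11628
NNT = 1 / ARR = 1 / 0.11628 = 8.600 → round up → 9

9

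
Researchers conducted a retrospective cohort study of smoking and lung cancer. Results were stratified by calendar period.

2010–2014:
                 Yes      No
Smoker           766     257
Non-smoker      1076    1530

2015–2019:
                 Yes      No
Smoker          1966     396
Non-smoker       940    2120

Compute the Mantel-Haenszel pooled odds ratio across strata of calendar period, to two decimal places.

OR_MH = Σ(aᵢdᵢ/nᵢ) / Σ(bᵢcᵢ/nᵢ), where nᵢ is the stratum total.
Stratum 1 (2010–2014): n = 3629; a·d/n = 766·1530/3629 = 322.9485; b·c/n = 257·1076/3629 = 76.2006
Stratum 2 (2015–2019): n = 5422; a·d/n = 1966·2120/5422 = 768.7053; b·c/n = 396·940/5422 = 68.6536
OR_MH = (322.9485 + 768.7053) / (76.2006 + 68.6536) = 1091.6537 / 144.8542 = 7.53622

7.54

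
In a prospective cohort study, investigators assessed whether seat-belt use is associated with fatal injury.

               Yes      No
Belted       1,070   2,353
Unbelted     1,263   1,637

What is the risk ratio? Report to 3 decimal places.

0.718

Cells: a = 1070, b = 2353, c = 1263, d = 1637.
Risk in exposed = 1070/3423 = 0.31259; risk in unexposed = 1263/2900 = 0.43552.
RR = 0.31259 / 0.43552 = 0.71775
The risk is 28% lower among the exposed than among the unexposed.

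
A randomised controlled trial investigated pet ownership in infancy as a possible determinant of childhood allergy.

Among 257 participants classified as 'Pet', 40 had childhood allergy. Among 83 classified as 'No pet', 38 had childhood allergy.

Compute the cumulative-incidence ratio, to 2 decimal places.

From the description: a = 40, b = 217, c = 38, d = 45.
Risk in exposed = 40/257 = 0.15564; risk in unexposed = 38/83 = 0.45783.
RR = 0.15564 / 0.45783 = 0.33995
The risk is 66% lower among the exposed than among the unexposed.

0.34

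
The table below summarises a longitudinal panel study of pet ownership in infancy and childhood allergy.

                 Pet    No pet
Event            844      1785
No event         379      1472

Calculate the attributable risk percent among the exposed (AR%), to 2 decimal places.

Reading the table with exposure as columns: a = 844 (Pet, case), b = 379 (Pet, non-case), c = 1785 (No pet, case), d = 1472.
Risk in exposed = 844/1223 = 0.69011; risk in unexposed = 1785/3257 = 0.54805.
RR = 0.69011/0.54805 = 1.25920
AR% = (RR − 1)/RR × 100 = (1.25920 − 1)/1.25920 × 100 = 20.5846%

20.58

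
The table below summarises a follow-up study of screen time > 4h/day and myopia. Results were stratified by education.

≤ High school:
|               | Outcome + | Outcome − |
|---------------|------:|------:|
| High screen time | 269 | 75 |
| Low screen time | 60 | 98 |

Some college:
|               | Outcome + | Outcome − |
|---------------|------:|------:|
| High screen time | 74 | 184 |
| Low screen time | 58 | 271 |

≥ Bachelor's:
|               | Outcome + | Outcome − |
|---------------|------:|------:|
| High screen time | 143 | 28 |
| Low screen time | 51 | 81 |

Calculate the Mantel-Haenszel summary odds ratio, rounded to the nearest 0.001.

OR_MH = Σ(aᵢdᵢ/nᵢ) / Σ(bᵢcᵢ/nᵢ), where nᵢ is the stratum total.
Stratum 1 (≤ High school): n = 502; a·d/n = 269·98/502 = 52.5139; b·c/n = 75·60/502 = 8.9641
Stratum 2 (Some college): n = 587; a·d/n = 74·271/587 = 34.1635; b·c/n = 184·58/587 = 18.1806
Stratum 3 (≥ Bachelor's): n = 303; a·d/n = 143·81/303 = 38.2277; b·c/n = 28·51/303 = 4.7129
OR_MH = (52.5139 + 34.1635 + 38.2277) / (8.9641 + 18.1806 + 4.7129) = 124.9052 / 31.8576 = 3.92074

3.921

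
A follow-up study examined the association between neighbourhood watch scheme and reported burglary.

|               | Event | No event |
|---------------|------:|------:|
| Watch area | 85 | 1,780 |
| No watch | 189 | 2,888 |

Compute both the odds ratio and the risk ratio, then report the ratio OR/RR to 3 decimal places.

Cells: a = 85, b = 1780, c = 189, d = 2888.
OR = (85·2888)/(1780·189) = 245480/336420 = 0.72968
Risk in exposed = 85/1865 = 0.04558; risk in unexposed = 189/3077 = 0.06142; RR = 0.74200
OR/RR = 0.72968 / 0.74200 = 0.98340
The outcome is rare in both groups, so OR ≈ RR (ratio near 1).

0.983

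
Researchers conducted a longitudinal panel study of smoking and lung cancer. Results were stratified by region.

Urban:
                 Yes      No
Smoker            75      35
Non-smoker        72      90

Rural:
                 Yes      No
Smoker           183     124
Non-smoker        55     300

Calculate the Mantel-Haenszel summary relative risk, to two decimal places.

RR_MH = Σ(aᵢ·n₀ᵢ/nᵢ) / Σ(cᵢ·n₁ᵢ/nᵢ), with n₁ᵢ = aᵢ+bᵢ (exposed), n₀ᵢ = cᵢ+dᵢ (unexposed), nᵢ = n₁ᵢ+n₀ᵢ.
Stratum 1 (Urban): n₁ = 110, n₀ = 162, n = 272; a·n₀/n = 75·162/272 = 44.6691; c·n₁/n = 72·110/272 = 29.1176
Stratum 2 (Rural): n₁ = 307, n₀ = 355, n = 662; a·n₀/n = 183·355/662 = 98.1344; c·n₁/n = 55·307/662 = 25.5060
RR_MH = (44.6691 + 98.1344) / (29.1176 + 25.5060) = 142.8036 / 54.6237 = 2.61432

2.61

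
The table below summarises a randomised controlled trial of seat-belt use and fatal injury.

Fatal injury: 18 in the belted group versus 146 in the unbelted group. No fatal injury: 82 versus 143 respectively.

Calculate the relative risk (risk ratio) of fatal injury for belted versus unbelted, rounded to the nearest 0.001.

From the description: a = 18, b = 82, c = 146, d = 143.
Risk in exposed = 18/100 = 0.18000; risk in unexposed = 146/289 = 0.50519.
RR = 0.18000 / 0.50519 = 0.35630
The risk is 64% lower among the exposed than among the unexposed.

0.356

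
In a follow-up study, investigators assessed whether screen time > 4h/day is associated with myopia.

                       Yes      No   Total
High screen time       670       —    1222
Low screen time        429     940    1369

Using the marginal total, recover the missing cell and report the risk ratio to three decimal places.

The missing cell is in the exposed row: 1222 − 670 = 552.
So a = 670, b = 552, c = 429, d = 940.
RR = [a/(a+b)] / [c/(c+d)] = (670/1222) / (429/1369) = 0.54828/0.31337 = 1.74964

1.750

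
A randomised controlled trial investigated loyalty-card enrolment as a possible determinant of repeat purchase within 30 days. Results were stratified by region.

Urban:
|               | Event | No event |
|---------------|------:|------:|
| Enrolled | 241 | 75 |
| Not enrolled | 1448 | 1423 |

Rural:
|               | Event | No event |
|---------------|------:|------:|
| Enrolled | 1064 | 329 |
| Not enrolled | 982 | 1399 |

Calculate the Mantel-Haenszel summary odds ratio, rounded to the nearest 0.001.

4.195

OR_MH = Σ(aᵢdᵢ/nᵢ) / Σ(bᵢcᵢ/nᵢ), where nᵢ is the stratum total.
Stratum 1 (Urban): n = 3187; a·d/n = 241·1423/3187 = 107.6068; b·c/n = 75·1448/3187 = 34.0759
Stratum 2 (Rural): n = 3774; a·d/n = 1064·1399/3774 = 394.4187; b·c/n = 329·982/3774 = 85.6063
OR_MH = (107.6068 + 394.4187) / (34.0759 + 85.6063) = 502.0255 / 119.6822 = 4.19466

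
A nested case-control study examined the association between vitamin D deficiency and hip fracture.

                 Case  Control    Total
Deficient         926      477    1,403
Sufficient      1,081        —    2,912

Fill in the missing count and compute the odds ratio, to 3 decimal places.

3.288

The missing cell is in the unexposed row: 2912 − 1081 = 1831.
So a = 926, b = 477, c = 1081, d = 1831.
OR = (a·d)/(b·c) = (926 × 1831) / (477 × 1081) = 1695506 / 515637 = 3.28818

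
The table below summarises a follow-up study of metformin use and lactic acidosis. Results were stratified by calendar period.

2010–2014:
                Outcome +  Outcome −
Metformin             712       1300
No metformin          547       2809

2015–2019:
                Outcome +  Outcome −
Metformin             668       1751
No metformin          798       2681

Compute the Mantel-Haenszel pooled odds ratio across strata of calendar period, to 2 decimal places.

1.83

OR_MH = Σ(aᵢdᵢ/nᵢ) / Σ(bᵢcᵢ/nᵢ), where nᵢ is the stratum total.
Stratum 1 (2010–2014): n = 5368; a·d/n = 712·2809/5368 = 372.5797; b·c/n = 1300·547/5368 = 132.4702
Stratum 2 (2015–2019): n = 5898; a·d/n = 668·2681/5898 = 303.6467; b·c/n = 1751·798/5898 = 236.9105
OR_MH = (372.5797 + 303.6467) / (132.4702 + 236.9105) = 676.2264 / 369.3807 = 1.83070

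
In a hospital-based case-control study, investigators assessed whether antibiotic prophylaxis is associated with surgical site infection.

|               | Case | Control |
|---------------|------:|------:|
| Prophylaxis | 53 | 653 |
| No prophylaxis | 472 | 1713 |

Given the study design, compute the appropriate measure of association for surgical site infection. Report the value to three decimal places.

Cells: a = 53, b = 653, c = 472, d = 1713.
This is a hospital-based case-control study: participants were sampled on outcome status, so risks in the source population cannot be estimated directly — relative risk is not valid here. The odds ratio is the appropriate measure.
OR = (a·d)/(b·c) = (53 × 1713) / (653 × 472) = 90789 / 308216 = 0.29456

0.295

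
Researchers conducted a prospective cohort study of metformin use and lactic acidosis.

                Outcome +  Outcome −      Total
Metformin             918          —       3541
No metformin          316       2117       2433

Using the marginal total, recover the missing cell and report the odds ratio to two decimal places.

2.34

The missing cell is in the exposed row: 3541 − 918 = 2623.
So a = 918, b = 2623, c = 316, d = 2117.
OR = (a·d)/(b·c) = (918 × 2117) / (2623 × 316) = 1943406 / 828868 = 2.34465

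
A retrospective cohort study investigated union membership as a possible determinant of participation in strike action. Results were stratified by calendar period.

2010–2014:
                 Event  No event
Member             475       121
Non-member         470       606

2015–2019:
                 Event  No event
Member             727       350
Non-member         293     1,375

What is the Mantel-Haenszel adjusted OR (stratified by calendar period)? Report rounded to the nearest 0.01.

7.51

OR_MH = Σ(aᵢdᵢ/nᵢ) / Σ(bᵢcᵢ/nᵢ), where nᵢ is the stratum total.
Stratum 1 (2010–2014): n = 1672; a·d/n = 475·606/1672 = 172.1591; b·c/n = 121·470/1672 = 34.0132
Stratum 2 (2015–2019): n = 2745; a·d/n = 727·1375/2745 = 364.1621; b·c/n = 350·293/2745 = 37.3588
OR_MH = (172.1591 + 364.1621) / (34.0132 + 37.3588) = 536.3212 / 71.3720 = 7.51445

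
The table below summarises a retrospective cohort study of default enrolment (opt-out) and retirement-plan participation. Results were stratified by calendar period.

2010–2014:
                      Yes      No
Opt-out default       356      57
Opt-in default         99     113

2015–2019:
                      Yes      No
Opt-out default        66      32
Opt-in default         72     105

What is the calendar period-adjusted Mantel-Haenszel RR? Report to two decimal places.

RR_MH = Σ(aᵢ·n₀ᵢ/nᵢ) / Σ(cᵢ·n₁ᵢ/nᵢ), with n₁ᵢ = aᵢ+bᵢ (exposed), n₀ᵢ = cᵢ+dᵢ (unexposed), nᵢ = n₁ᵢ+n₀ᵢ.
Stratum 1 (2010–2014): n₁ = 413, n₀ = 212, n = 625; a·n₀/n = 356·212/625 = 120.7552; c·n₁/n = 99·413/625 = 65.4192
Stratum 2 (2015–2019): n₁ = 98, n₀ = 177, n = 275; a·n₀/n = 66·177/275 = 42.4800; c·n₁/n = 72·98/275 = 25.6582
RR_MH = (120.7552 + 42.4800) / (65.4192 + 25.6582) = 163.2352 / 91.0774 = 1.79227

1.79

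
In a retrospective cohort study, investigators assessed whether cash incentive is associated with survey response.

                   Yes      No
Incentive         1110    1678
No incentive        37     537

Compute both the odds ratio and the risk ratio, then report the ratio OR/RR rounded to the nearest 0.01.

1.55

Cells: a = 1110, b = 1678, c = 37, d = 537.
OR = (1110·537)/(1678·37) = 596070/62086 = 9.60072
Risk in exposed = 1110/2788 = 0.39813; risk in unexposed = 37/574 = 0.06446; RR = 6.17647
OR/RR = 9.60072 / 6.17647 = 1.55440
The outcome is not rare, so the OR lies further from 1 than the RR.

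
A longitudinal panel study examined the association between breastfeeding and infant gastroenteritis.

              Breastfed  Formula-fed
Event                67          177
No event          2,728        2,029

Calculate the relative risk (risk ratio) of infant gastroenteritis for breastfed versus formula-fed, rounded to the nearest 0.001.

Reading the table with exposure as columns: a = 67 (Breastfed, case), b = 2728 (Breastfed, non-case), c = 177 (Formula-fed, case), d = 2029.
Risk in exposed = 67/2795 = 0.02397; risk in unexposed = 177/2206 = 0.08024.
RR = 0.02397 / 0.08024 = 0.29876
The risk is 70% lower among the exposed than among the unexposed.

0.299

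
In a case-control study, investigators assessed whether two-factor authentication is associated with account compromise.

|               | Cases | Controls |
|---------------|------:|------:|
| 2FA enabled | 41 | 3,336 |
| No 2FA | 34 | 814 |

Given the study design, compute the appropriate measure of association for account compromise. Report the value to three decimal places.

Cells: a = 41, b = 3336, c = 34, d = 814.
This is a case-control study: participants were sampled on outcome status, so risks in the source population cannot be estimated directly — relative risk is not valid here. The odds ratio is the appropriate measure.
OR = (a·d)/(b·c) = (41 × 814) / (3336 × 34) = 33374 / 113424 = 0.29424

0.294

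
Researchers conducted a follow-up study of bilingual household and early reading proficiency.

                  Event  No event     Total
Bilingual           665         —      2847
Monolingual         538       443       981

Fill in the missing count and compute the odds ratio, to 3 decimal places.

0.251

The missing cell is in the exposed row: 2847 − 665 = 2182.
So a = 665, b = 2182, c = 538, d = 443.
OR = (a·d)/(b·c) = (665 × 443) / (2182 × 538) = 294595 / 1173916 = 0.25095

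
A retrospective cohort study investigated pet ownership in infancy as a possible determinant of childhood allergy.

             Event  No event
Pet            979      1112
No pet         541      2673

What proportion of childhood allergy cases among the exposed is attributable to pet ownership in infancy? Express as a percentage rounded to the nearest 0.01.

Cells: a = 979, b = 1112, c = 541, d = 2673.
Risk in exposed = 979/2091 = 0.46820; risk in unexposed = 541/3214 = 0.16833.
RR = 0.46820/0.16833 = 2.78149
AR% = (RR − 1)/RR × 100 = (2.78149 − 1)/2.78149 × 100 = 64.0480%

64.05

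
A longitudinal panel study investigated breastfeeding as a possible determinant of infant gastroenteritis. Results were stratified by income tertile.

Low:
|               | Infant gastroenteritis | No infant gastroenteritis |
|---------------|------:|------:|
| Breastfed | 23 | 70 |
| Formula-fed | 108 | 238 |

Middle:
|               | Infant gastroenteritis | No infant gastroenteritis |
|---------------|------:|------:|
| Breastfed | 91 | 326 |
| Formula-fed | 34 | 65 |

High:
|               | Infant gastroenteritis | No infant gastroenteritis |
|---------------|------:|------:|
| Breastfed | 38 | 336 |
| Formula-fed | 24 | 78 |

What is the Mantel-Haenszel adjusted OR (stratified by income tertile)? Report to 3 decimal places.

OR_MH = Σ(aᵢdᵢ/nᵢ) / Σ(bᵢcᵢ/nᵢ), where nᵢ is the stratum total.
Stratum 1 (Low): n = 439; a·d/n = 23·238/439 = 12.4692; b·c/n = 70·108/439 = 17.2210
Stratum 2 (Middle): n = 516; a·d/n = 91·65/516 = 11.4632; b·c/n = 326·34/516 = 21.4806
Stratum 3 (High): n = 476; a·d/n = 38·78/476 = 6.2269; b·c/n = 336·24/476 = 16.9412
OR_MH = (12.4692 + 11.4632 + 6.2269) / (17.2210 + 21.4806 + 16.9412) = 30.1593 / 55.6428 = 0.54202

0.542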